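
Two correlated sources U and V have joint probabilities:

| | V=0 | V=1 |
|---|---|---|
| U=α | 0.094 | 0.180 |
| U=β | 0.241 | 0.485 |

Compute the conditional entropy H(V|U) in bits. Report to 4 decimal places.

0.9199 bits

Marginals: p(U) = (0.2740, 0.7260), p(V) = (0.3350, 0.6650).
H(V|U) = Σ p(U) · H(V|U=·).
  U=α: p=0.2740, H(V|U=α) = 0.9277
  U=β: p=0.7260, H(V|U=β) = 0.9169
Weighted sum = 0.9199 bits.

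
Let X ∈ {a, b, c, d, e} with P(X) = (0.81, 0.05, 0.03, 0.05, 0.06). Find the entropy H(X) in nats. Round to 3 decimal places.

0.744 nats

H(X) = −Σ p·ln p.
  −(0.81)·ln(0.81) = 0.1707
  −(0.05)·ln(0.05) = 0.1498
  −(0.03)·ln(0.03) = 0.1052
  −(0.05)·ln(0.05) = 0.1498
  −(0.06)·ln(0.06) = 0.1688
Sum: 0.1707 + 0.1498 + 0.1052 + 0.1498 + 0.1688 = 0.744 nats.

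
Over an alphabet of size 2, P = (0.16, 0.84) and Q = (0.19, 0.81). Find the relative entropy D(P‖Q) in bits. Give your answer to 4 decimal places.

0.0044 bits

D(P‖Q) = Σ p·log₂(p/q).
  0.16·log₂(0.16/0.19) = -0.03967
  0.84·log₂(0.84/0.81) = 0.04407
D(P‖Q) = 0.0044 bits.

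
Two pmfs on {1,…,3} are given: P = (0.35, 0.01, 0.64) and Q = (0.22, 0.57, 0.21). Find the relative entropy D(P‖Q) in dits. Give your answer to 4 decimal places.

0.3628 dits

D(P‖Q) = Σ p·log₁₀(p/q).
  0.35·log₁₀(0.35/0.22) = 0.07058
  0.01·log₁₀(0.01/0.57) = -0.01756
  0.64·log₁₀(0.64/0.21) = 0.30973
D(P‖Q) = 0.3628 dits.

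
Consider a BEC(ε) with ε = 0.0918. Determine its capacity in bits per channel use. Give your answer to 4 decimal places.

0.9082 bits

Binary erasure channel: capacity C = 1 − ε.
C = 1 − 0.0918 = 0.9082 bits per channel use.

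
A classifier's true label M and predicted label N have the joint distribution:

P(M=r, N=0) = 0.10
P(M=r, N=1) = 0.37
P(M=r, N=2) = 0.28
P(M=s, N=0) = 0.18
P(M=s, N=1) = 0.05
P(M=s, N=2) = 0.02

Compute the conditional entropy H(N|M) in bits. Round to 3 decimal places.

1.340 bits

Chain rule: H(N|M) = H(M,N) − H(M).
Marginals: p(M) = (0.7500, 0.2500), p(N) = (0.2800, 0.4200, 0.3000).
H(M,N) = 2.1514 bits; H(M) = 0.8113 bits.
H(N|M) = 2.1514 − 0.8113 = 1.340 bits.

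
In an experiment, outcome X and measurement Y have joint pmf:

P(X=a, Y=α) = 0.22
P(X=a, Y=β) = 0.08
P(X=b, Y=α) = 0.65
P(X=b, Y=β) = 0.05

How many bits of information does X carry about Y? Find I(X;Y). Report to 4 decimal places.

0.0466 bits

Marginals: p(X) = (0.3000, 0.7000), p(Y) = (0.8700, 0.1300).
I(X;Y) = Σ p(x,y)·log₂[p(x,y)/(p(x)p(y))].
  (a,α): 0.22·log₂(0.8429) = -0.05424
  (a,β): 0.08·log₂(2.0513) = 0.08292
  (b,α): 0.65·log₂(1.0673) = 0.06110
  (b,β): 0.05·log₂(0.5495) = -0.04320
Sum = 0.0466 bits.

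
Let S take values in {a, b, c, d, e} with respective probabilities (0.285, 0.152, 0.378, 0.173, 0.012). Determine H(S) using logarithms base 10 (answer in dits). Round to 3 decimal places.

H(S) = −Σ p·log₁₀ p.
  −(0.285)·log₁₀(0.285) = 0.1554
  −(0.152)·log₁₀(0.152) = 0.1244
  −(0.378)·log₁₀(0.378) = 0.1597
  −(0.173)·log₁₀(0.173) = 0.1318
  −(0.012)·log₁₀(0.012) = 0.0230
Sum: 0.1554 + 0.1244 + 0.1597 + 0.1318 + 0.0230 = 0.594 dits.

0.594 dits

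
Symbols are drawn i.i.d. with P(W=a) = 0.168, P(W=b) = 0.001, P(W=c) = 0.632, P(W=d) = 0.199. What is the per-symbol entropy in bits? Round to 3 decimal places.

1.324 bits

H(W) = −Σ p·log₂ p.
  −(0.168)·log₂(0.168) = 0.4323
  −(0.001)·log₂(0.001) = 0.0100
  −(0.632)·log₂(0.632) = 0.4184
  −(0.199)·log₂(0.199) = 0.4635
Sum: 0.4323 + 0.0100 + 0.4184 + 0.4635 = 1.324 bits.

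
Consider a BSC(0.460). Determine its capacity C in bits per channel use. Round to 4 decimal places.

Binary symmetric channel: C = 1 − h₂(ε) where h₂ is the binary entropy function.
h₂(0.460) = −0.460·log₂0.460 − 0.540·log₂0.540 = 0.9954.
C = 1 − 0.9954 = 0.0046 bits per channel use.

0.0046 bits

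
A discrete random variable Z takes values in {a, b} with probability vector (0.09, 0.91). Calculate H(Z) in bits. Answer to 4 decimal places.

H(Z) = −Σ p·log₂ p.
  −(0.09)·log₂(0.09) = 0.31265
  −(0.91)·log₂(0.91) = 0.12382
Sum: 0.31265 + 0.12382 = 0.4365 bits.

0.4365 bits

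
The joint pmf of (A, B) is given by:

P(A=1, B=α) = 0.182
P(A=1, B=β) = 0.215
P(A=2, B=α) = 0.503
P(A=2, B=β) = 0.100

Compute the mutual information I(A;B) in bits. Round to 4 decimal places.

Marginals: p(A) = (0.3970, 0.6030), p(B) = (0.6850, 0.3150).
I(A;B) = Σ p(x,y)·log₂[p(x,y)/(p(x)p(y))].
  (1,α): 0.182·log₂(0.6693) = -0.10545
  (1,β): 0.215·log₂(1.7192) = 0.16808
  (2,α): 0.503·log₂(1.2178) = 0.14296
  (2,β): 0.100·log₂(0.5265) = -0.09256
Sum = 0.1130 bits.

0.1130 bits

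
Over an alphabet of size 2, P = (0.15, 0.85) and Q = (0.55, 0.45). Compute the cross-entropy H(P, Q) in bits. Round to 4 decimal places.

H(P,Q) = −Σ p·log₂ q.
  −0.15·log₂(0.55) = 0.12937
  −0.85·log₂(0.45) = 0.97920
H(P,Q) = 1.1086 bits.

1.1086 bits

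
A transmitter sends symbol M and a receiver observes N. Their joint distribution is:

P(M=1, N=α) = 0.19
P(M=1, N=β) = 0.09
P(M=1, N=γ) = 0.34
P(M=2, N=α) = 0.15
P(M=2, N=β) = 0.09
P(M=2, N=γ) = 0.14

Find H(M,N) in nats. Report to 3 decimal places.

H(M,N) = −Σ p(x,y)·ln p(x,y) over all 6 cells.
  cell (1,α): −0.19·ln0.19 = 0.3155
  cell (1,β): −0.09·ln0.09 = 0.2167
  cell (1,γ): −0.34·ln0.34 = 0.3668
  cell (2,α): −0.15·ln0.15 = 0.2846
  cell (2,β): −0.09·ln0.09 = 0.2167
  cell (2,γ): −0.14·ln0.14 = 0.2753
Sum = 1.676 nats.

1.676 nats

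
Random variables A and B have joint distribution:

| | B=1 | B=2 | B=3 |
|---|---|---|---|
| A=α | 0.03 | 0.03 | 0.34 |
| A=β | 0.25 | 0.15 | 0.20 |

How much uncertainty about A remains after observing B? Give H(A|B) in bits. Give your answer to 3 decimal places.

0.768 bits

Chain rule: H(A|B) = H(A,B) − H(B).
Marginals: p(A) = (0.4000, 0.6000), p(B) = (0.2800, 0.1800, 0.5400).
H(A,B) = 2.2076 bits; H(B) = 1.4396 bits.
H(A|B) = 2.2076 − 1.4396 = 0.768 bits.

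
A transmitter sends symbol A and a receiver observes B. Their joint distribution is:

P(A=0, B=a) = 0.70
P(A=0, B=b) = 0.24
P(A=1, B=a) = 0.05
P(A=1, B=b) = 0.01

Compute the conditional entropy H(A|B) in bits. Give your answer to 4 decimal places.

Chain rule: H(A|B) = H(A,B) − H(B).
Marginals: p(A) = (0.9400, 0.0600), p(B) = (0.7500, 0.2500).
H(A,B) = 1.1369 bits; H(B) = 0.8113 bits.
H(A|B) = 1.1369 − 0.8113 = 0.3256 bits.

0.3256 bits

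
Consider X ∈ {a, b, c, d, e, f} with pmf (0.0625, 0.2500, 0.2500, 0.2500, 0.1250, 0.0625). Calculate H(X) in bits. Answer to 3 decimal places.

H(X) = −Σ p·log₂ p.
  −(0.0625)·log₂(0.0625) = 0.2500
  −(0.2500)·log₂(0.2500) = 0.5000
  −(0.2500)·log₂(0.2500) = 0.5000
  −(0.2500)·log₂(0.2500) = 0.5000
  −(0.1250)·log₂(0.1250) = 0.3750
  −(0.0625)·log₂(0.0625) = 0.2500
Sum: 0.2500 + 0.5000 + 0.5000 + 0.5000 + 0.3750 + 0.2500 = 2.375 bits.

2.375 bits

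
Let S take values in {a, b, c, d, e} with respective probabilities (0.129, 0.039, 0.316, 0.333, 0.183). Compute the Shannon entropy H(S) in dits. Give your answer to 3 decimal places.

0.622 dits

H(S) = −Σ p·log₁₀ p.
  −(0.129)·log₁₀(0.129) = 0.1147
  −(0.039)·log₁₀(0.039) = 0.0549
  −(0.316)·log₁₀(0.316) = 0.1581
  −(0.333)·log₁₀(0.333) = 0.1590
  −(0.183)·log₁₀(0.183) = 0.1350
Sum: 0.1147 + 0.0549 + 0.1581 + 0.1590 + 0.1350 = 0.622 dits.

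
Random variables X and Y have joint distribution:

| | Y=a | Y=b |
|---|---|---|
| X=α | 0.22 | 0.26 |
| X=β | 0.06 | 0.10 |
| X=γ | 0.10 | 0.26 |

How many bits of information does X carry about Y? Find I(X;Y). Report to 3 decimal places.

Marginals: p(X) = (0.4800, 0.1600, 0.3600), p(Y) = (0.3800, 0.6200).
I(X;Y) = H(X) + H(Y) − H(X,Y).
H(X) = 1.4619, H(Y) = 0.9580, H(X,Y) = 2.3991.
I(X;Y) = 1.4619 + 0.9580 − 2.3991 = 0.021 bits.

0.021 bits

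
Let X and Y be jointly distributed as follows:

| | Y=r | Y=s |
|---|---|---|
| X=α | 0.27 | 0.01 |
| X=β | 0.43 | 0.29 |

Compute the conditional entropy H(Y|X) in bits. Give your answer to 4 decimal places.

Marginals: p(X) = (0.2800, 0.7200), p(Y) = (0.7000, 0.3000).
H(Y|X) = Σ p(X) · H(Y|X=·).
  X=α: p=0.2800, H(Y|X=α) = 0.2223
  X=β: p=0.7200, H(Y|X=β) = 0.9726
Weighted sum = 0.7625 bits.

0.7625 bits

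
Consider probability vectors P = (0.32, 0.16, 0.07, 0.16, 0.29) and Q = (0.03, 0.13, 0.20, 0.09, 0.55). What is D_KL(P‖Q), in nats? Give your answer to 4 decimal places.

D(P‖Q) = Σ p·ln(p/q).
  0.32·ln(0.32/0.03) = 0.75748
  0.16·ln(0.16/0.13) = 0.03322
  0.07·ln(0.07/0.20) = -0.07349
  0.16·ln(0.16/0.09) = 0.09206
  0.29·ln(0.29/0.55) = -0.18561
D(P‖Q) = 0.6237 nats.

0.6237 nats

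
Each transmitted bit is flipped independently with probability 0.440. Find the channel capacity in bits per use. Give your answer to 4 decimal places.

0.0104 bits

Binary symmetric channel: C = 1 − h₂(ε) where h₂ is the binary entropy function.
h₂(0.440) = −0.440·log₂0.440 − 0.560·log₂0.560 = 0.9896.
C = 1 − 0.9896 = 0.0104 bits per channel use.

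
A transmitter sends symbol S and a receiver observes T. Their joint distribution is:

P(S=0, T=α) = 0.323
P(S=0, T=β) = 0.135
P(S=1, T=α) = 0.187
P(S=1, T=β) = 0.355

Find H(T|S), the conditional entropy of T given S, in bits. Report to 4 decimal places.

Chain rule: H(T|S) = H(S,T) − H(S).
Marginals: p(S) = (0.4580, 0.5420), p(T) = (0.5100, 0.4900).
H(S,T) = 1.8994 bits; H(S) = 0.9949 bits.
H(T|S) = 1.8994 − 0.9949 = 0.9045 bits.

0.9045 bits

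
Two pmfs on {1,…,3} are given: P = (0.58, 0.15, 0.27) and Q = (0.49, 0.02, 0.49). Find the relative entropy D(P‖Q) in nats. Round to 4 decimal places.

D(P‖Q) = Σ p·ln(p/q).
  0.58·ln(0.58/0.49) = 0.09780
  0.15·ln(0.15/0.02) = 0.30224
  0.27·ln(0.27/0.49) = -0.16092
D(P‖Q) = 0.2391 nats.

0.2391 nats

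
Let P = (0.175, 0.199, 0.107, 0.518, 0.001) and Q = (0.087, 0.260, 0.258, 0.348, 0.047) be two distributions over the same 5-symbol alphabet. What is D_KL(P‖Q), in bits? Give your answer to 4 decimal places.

D(P‖Q) = Σ p·log₂(p/q).
  0.175·log₂(0.175/0.087) = 0.17645
  0.199·log₂(0.199/0.260) = -0.07676
  0.107·log₂(0.107/0.258) = -0.13586
  0.518·log₂(0.518/0.348) = 0.29726
  0.001·log₂(0.001/0.047) = -0.00555
D(P‖Q) = 0.2555 bits.

0.2555 bits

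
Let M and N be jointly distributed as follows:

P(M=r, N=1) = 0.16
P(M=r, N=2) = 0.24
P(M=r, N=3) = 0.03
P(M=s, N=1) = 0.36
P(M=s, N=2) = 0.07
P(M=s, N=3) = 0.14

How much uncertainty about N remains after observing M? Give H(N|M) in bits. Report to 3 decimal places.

Chain rule: H(N|M) = H(M,N) − H(M).
Marginals: p(M) = (0.4300, 0.5700), p(N) = (0.5200, 0.3100, 0.1700).
H(M,N) = 2.2652 bits; H(M) = 0.9858 bits.
H(N|M) = 2.2652 − 0.9858 = 1.279 bits.

1.279 bits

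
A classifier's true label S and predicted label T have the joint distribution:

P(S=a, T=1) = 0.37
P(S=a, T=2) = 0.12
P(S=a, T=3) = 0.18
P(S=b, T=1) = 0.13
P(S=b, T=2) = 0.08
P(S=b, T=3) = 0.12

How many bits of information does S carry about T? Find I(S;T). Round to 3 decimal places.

Marginals: p(S) = (0.6700, 0.3300), p(T) = (0.5000, 0.2000, 0.3000).
I(S;T) = Σ p(x,y)·log₂[p(x,y)/(p(x)p(y))].
  (a,1): 0.37·log₂(1.1045) = 0.0530
  (a,2): 0.12·log₂(0.8955) = -0.0191
  (a,3): 0.18·log₂(0.8955) = -0.0287
  (b,1): 0.13·log₂(0.7879) = -0.0447
  (b,2): 0.08·log₂(1.2121) = 0.0222
  (b,3): 0.12·log₂(1.2121) = 0.0333
Sum = 0.016 bits.

0.016 bits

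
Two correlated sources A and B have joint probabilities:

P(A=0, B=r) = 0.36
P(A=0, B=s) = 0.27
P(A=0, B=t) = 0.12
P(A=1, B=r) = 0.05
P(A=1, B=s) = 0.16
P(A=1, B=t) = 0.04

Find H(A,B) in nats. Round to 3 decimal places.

H(A,B) = −Σ p(x,y)·ln p(x,y) over all 6 cells.
  cell (0,r): −0.36·ln0.36 = 0.3678
  cell (0,s): −0.27·ln0.27 = 0.3535
  cell (0,t): −0.12·ln0.12 = 0.2544
  cell (1,r): −0.05·ln0.05 = 0.1498
  cell (1,s): −0.16·ln0.16 = 0.2932
  cell (1,t): −0.04·ln0.04 = 0.1288
Sum = 1.548 nats.

1.548 nats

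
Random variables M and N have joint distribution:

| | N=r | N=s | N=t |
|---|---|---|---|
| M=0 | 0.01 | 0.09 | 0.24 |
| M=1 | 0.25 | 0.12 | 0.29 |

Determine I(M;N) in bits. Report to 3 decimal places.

0.130 bits

Marginals: p(M) = (0.3400, 0.6600), p(N) = (0.2600, 0.2100, 0.5300).
I(M;N) = H(M) + H(N) − H(M,N).
H(M) = 0.9248, H(N) = 1.4636, H(M,N) = 2.2582.
I(M;N) = 0.9248 + 1.4636 − 2.2582 = 0.130 bits.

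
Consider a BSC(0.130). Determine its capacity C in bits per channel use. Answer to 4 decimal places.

0.4426 bits

Binary symmetric channel: C = 1 − h₂(ε) where h₂ is the binary entropy function.
h₂(0.130) = −0.130·log₂0.130 − 0.870·log₂0.870 = 0.5574.
C = 1 − 0.5574 = 0.4426 bits per channel use.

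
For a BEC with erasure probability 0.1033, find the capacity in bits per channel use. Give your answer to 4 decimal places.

0.8967 bits

Binary erasure channel: capacity C = 1 − ε.
C = 1 − 0.1033 = 0.8967 bits per channel use.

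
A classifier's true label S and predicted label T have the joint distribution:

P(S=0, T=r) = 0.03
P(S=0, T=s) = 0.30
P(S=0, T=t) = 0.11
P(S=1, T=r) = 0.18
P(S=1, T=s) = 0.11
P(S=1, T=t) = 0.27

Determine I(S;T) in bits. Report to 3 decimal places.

Marginals: p(S) = (0.4400, 0.5600), p(T) = (0.2100, 0.4100, 0.3800).
I(S;T) = H(S) + H(T) − H(S,T).
H(S) = 0.9896, H(T) = 1.5307, H(S,T) = 2.3288.
I(S;T) = 0.9896 + 1.5307 − 2.3288 = 0.191 bits.

0.191 bits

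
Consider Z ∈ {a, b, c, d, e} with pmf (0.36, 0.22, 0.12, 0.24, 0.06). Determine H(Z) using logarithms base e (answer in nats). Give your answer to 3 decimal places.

H(Z) = −Σ p·ln p.
  −(0.36)·ln(0.36) = 0.3678
  −(0.22)·ln(0.22) = 0.3331
  −(0.12)·ln(0.12) = 0.2544
  −(0.24)·ln(0.24) = 0.3425
  −(0.06)·ln(0.06) = 0.1688
Sum: 0.3678 + 0.3331 + 0.2544 + 0.3425 + 0.1688 = 1.467 nats.

1.467 nats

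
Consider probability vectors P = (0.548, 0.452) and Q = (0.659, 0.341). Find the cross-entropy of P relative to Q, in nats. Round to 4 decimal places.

0.7148 nats

H(P,Q) = −Σ p·ln q.
  −0.548·ln(0.659) = 0.22853
  −0.452·ln(0.341) = 0.48629
H(P,Q) = 0.7148 nats.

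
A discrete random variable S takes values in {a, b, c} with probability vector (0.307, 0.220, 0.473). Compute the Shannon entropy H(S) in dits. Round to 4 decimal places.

0.4559 dits

H(S) = −Σ p·log₁₀ p.
  −(0.307)·log₁₀(0.307) = 0.15745
  −(0.220)·log₁₀(0.220) = 0.14467
  −(0.473)·log₁₀(0.473) = 0.15379
Sum: 0.15745 + 0.14467 + 0.15379 = 0.4559 dits.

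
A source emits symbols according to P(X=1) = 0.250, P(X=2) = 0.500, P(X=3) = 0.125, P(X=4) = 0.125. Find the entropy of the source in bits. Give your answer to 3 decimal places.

H(X) = −Σ p·log₂ p.
  −(0.250)·log₂(0.250) = 0.5000
  −(0.500)·log₂(0.500) = 0.5000
  −(0.125)·log₂(0.125) = 0.3750
  −(0.125)·log₂(0.125) = 0.3750
Sum: 0.5000 + 0.5000 + 0.3750 + 0.3750 = 1.750 bits.

1.750 bits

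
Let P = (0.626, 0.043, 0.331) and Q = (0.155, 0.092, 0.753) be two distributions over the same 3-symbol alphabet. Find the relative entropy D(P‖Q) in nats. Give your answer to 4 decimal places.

0.5691 nats

D(P‖Q) = Σ p·ln(p/q).
  0.626·ln(0.626/0.155) = 0.87385
  0.043·ln(0.043/0.092) = -0.03271
  0.331·ln(0.331/0.753) = -0.27206
D(P‖Q) = 0.5691 nats.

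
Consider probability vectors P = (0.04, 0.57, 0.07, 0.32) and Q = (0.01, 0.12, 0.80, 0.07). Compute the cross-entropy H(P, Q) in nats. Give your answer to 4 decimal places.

H(P,Q) = −Σ p·ln q.
  −0.04·ln(0.01) = 0.18421
  −0.57·ln(0.12) = 1.20855
  −0.07·ln(0.80) = 0.01562
  −0.32·ln(0.07) = 0.85096
H(P,Q) = 2.2593 nats.

2.2593 nats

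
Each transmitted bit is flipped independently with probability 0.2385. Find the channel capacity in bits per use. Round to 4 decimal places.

0.2075 bits

Binary symmetric channel: C = 1 − h₂(ε) where h₂ is the binary entropy function.
h₂(0.2385) = −0.2385·log₂0.2385 − 0.7615·log₂0.7615 = 0.7925.
C = 1 − 0.7925 = 0.2075 bits per channel use.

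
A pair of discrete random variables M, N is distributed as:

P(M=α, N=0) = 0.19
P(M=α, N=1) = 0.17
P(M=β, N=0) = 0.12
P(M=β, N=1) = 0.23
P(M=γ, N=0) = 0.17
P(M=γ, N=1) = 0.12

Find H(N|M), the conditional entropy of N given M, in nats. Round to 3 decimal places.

0.671 nats

Chain rule: H(N|M) = H(M,N) − H(M).
Marginals: p(M) = (0.3600, 0.3500, 0.2900), p(N) = (0.4800, 0.5200).
H(M,N) = 1.7649 nats; H(M) = 1.0942 nats.
H(N|M) = 1.7649 − 1.0942 = 0.671 nats.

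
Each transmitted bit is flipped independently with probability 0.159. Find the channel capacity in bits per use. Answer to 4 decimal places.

0.3681 bits

Binary symmetric channel: C = 1 − h₂(ε) where h₂ is the binary entropy function.
h₂(0.159) = −0.159·log₂0.159 − 0.841·log₂0.841 = 0.6319.
C = 1 − 0.6319 = 0.3681 bits per channel use.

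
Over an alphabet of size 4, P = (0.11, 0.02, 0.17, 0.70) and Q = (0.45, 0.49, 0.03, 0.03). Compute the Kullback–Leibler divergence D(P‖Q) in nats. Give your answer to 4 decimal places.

D(P‖Q) = Σ p·ln(p/q).
  0.11·ln(0.11/0.45) = -0.15496
  0.02·ln(0.02/0.49) = -0.06397
  0.17·ln(0.17/0.03) = 0.29488
  0.70·ln(0.70/0.03) = 2.20492
D(P‖Q) = 2.2809 nats.

2.2809 nats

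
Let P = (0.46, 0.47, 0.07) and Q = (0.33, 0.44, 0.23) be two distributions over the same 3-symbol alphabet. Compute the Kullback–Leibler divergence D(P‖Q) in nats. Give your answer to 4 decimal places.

D(P‖Q) = Σ p·ln(p/q).
  0.46·ln(0.46/0.33) = 0.15278
  0.47·ln(0.47/0.44) = 0.03100
  0.07·ln(0.07/0.23) = -0.08327
D(P‖Q) = 0.1005 nats.

0.1005 nats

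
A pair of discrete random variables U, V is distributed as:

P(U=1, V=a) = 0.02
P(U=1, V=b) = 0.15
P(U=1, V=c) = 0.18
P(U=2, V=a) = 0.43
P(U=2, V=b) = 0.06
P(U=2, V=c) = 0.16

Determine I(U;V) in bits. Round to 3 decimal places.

0.296 bits

Marginals: p(U) = (0.3500, 0.6500), p(V) = (0.4500, 0.2100, 0.3400).
I(U;V) = Σ p(x,y)·log₂[p(x,y)/(p(x)p(y))].
  (1,a): 0.02·log₂(0.1270) = -0.0595
  (1,b): 0.15·log₂(2.0408) = 0.1544
  (1,c): 0.18·log₂(1.5126) = 0.1075
  (2,a): 0.43·log₂(1.4701) = 0.2390
  (2,b): 0.06·log₂(0.4396) = -0.0712
  (2,c): 0.16·log₂(0.7240) = -0.0746
Sum = 0.296 bits.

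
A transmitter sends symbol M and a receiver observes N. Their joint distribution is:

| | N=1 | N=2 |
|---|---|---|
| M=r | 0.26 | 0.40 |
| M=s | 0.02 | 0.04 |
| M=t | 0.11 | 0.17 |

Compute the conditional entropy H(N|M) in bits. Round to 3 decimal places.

0.964 bits

Chain rule: H(N|M) = H(M,N) − H(M).
Marginals: p(M) = (0.6600, 0.0600, 0.2800), p(N) = (0.3900, 0.6100).
H(M,N) = 2.1176 bits; H(M) = 1.1534 bits.
H(N|M) = 2.1176 − 1.1534 = 0.964 bits.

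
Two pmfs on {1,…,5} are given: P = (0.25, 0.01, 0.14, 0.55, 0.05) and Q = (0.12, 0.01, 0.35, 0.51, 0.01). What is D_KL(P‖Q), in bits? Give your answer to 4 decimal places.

D(P‖Q) = Σ p·log₂(p/q).
  0.25·log₂(0.25/0.12) = 0.26472
  0.01·log₂(0.01/0.01) = 0.00000
  0.14·log₂(0.14/0.35) = -0.18507
  0.55·log₂(0.55/0.51) = 0.05991
  0.05·log₂(0.05/0.01) = 0.11610
D(P‖Q) = 0.2557 bits.

0.2557 bits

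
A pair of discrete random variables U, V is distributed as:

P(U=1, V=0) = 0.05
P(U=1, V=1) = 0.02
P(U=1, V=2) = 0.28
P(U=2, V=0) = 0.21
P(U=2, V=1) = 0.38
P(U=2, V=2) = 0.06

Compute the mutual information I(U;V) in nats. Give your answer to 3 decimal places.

0.282 nats

Marginals: p(U) = (0.3500, 0.6500), p(V) = (0.2600, 0.4000, 0.3400).
I(U;V) = Σ p(x,y)·ln[p(x,y)/(p(x)p(y))].
  (1,0): 0.05·ln(0.5495) = -0.0299
  (1,1): 0.02·ln(0.1429) = -0.0389
  (1,2): 0.28·ln(2.3529) = 0.2396
  (2,0): 0.21·ln(1.2426) = 0.0456
  (2,1): 0.38·ln(1.4615) = 0.1442
  (2,2): 0.06·ln(0.2715) = -0.0782
Sum = 0.282 nats.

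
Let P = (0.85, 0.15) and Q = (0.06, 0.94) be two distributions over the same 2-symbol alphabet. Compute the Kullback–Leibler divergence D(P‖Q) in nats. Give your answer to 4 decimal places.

D(P‖Q) = Σ p·ln(p/q).
  0.85·ln(0.85/0.06) = 2.25326
  0.15·ln(0.15/0.94) = -0.27529
D(P‖Q) = 1.9780 nats.

1.9780 nats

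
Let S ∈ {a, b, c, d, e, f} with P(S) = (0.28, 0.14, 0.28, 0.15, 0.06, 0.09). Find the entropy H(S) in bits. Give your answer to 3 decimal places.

H(S) = −Σ p·log₂ p.
  −(0.28)·log₂(0.28) = 0.5142
  −(0.14)·log₂(0.14) = 0.3971
  −(0.28)·log₂(0.28) = 0.5142
  −(0.15)·log₂(0.15) = 0.4105
  −(0.06)·log₂(0.06) = 0.2435
  −(0.09)·log₂(0.09) = 0.3127
Sum: 0.5142 + 0.3971 + 0.5142 + 0.4105 + 0.2435 + 0.3127 = 2.392 bits.

2.392 bits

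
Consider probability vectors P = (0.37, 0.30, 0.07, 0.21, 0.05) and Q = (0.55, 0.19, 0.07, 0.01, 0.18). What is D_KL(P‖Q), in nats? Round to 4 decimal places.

0.5657 nats

D(P‖Q) = Σ p·ln(p/q).
  0.37·ln(0.37/0.55) = -0.14667
  0.30·ln(0.30/0.19) = 0.13703
  0.07·ln(0.07/0.07) = 0.00000
  0.21·ln(0.21/0.01) = 0.63935
  0.05·ln(0.05/0.18) = -0.06405
D(P‖Q) = 0.5657 nats.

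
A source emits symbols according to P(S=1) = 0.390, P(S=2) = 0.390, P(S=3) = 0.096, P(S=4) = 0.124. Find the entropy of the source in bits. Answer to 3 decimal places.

H(S) = −Σ p·log₂ p.
  −(0.390)·log₂(0.390) = 0.5298
  −(0.390)·log₂(0.390) = 0.5298
  −(0.096)·log₂(0.096) = 0.3246
  −(0.124)·log₂(0.124) = 0.3734
Sum: 0.5298 + 0.5298 + 0.3246 + 0.3734 = 1.758 bits.

1.758 bits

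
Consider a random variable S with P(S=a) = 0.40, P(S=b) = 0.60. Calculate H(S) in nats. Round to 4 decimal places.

0.6730 nats

H(S) = −Σ p·ln p.
  −(0.40)·ln(0.40) = 0.36652
  −(0.60)·ln(0.60) = 0.30650
Sum: 0.36652 + 0.30650 = 0.6730 nats.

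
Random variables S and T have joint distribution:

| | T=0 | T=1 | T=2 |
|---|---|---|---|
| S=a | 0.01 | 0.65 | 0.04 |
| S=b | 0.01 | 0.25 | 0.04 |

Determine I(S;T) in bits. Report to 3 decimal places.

Marginals: p(S) = (0.7000, 0.3000), p(T) = (0.0200, 0.9000, 0.0800).
I(S;T) = H(S) + H(T) − H(S,T).
H(S) = 0.8813, H(T) = 0.5412, H(S,T) = 1.4084.
I(S;T) = 0.8813 + 0.5412 − 1.4084 = 0.014 bits.

0.014 bits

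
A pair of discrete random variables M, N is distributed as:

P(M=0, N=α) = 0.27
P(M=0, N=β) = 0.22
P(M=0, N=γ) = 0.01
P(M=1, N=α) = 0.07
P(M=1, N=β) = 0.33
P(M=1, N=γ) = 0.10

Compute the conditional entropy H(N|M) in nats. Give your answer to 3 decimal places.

0.822 nats

Chain rule: H(N|M) = H(M,N) − H(M).
Marginals: p(M) = (0.5000, 0.5000), p(N) = (0.3400, 0.5500, 0.1100).
H(M,N) = 1.5149 nats; H(M) = 0.6931 nats.
H(N|M) = 1.5149 − 0.6931 = 0.822 nats.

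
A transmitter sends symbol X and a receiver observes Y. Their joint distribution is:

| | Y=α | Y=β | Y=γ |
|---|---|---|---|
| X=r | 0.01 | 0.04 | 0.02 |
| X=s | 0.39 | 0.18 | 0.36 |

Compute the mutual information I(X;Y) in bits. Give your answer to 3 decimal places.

Marginals: p(X) = (0.0700, 0.9300), p(Y) = (0.4000, 0.2200, 0.3800).
I(X;Y) = H(X) + H(Y) − H(X,Y).
H(X) = 0.3659, H(Y) = 1.5398, H(X,Y) = 1.8708.
I(X;Y) = 0.3659 + 1.5398 − 1.8708 = 0.035 bits.

0.035 bits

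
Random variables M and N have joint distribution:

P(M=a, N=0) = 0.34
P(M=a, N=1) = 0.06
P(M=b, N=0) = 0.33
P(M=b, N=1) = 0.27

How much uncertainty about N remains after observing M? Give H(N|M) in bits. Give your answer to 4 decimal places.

0.8396 bits

Chain rule: H(N|M) = H(M,N) − H(M).
Marginals: p(M) = (0.4000, 0.6000), p(N) = (0.6700, 0.3300).
H(M,N) = 1.8106 bits; H(M) = 0.9710 bits.
H(N|M) = 1.8106 − 0.9710 = 0.8396 bits.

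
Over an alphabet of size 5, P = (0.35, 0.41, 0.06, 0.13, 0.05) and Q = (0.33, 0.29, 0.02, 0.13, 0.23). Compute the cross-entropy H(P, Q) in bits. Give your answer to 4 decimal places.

H(P,Q) = −Σ p·log₂ q.
  −0.35·log₂(0.33) = 0.55981
  −0.41·log₂(0.29) = 0.73221
  −0.06·log₂(0.02) = 0.33863
  −0.13·log₂(0.13) = 0.38264
  −0.05·log₂(0.23) = 0.10601
H(P,Q) = 2.1193 bits.

2.1193 bits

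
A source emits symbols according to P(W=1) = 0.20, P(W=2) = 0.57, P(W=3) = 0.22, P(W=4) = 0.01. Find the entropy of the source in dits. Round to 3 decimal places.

0.444 dits

H(W) = −Σ p·log₁₀ p.
  −(0.20)·log₁₀(0.20) = 0.1398
  −(0.57)·log₁₀(0.57) = 0.1392
  −(0.22)·log₁₀(0.22) = 0.1447
  −(0.01)·log₁₀(0.01) = 0.0200
Sum: 0.1398 + 0.1392 + 0.1447 + 0.0200 = 0.444 dits.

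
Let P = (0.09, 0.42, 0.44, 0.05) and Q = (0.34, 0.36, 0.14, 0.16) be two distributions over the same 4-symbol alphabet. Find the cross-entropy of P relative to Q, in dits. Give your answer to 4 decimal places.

0.6440 dits

H(P,Q) = −Σ p·log₁₀ q.
  −0.09·log₁₀(0.34) = 0.04217
  −0.42·log₁₀(0.36) = 0.18635
  −0.44·log₁₀(0.14) = 0.37570
  −0.05·log₁₀(0.16) = 0.03979
H(P,Q) = 0.6440 dits.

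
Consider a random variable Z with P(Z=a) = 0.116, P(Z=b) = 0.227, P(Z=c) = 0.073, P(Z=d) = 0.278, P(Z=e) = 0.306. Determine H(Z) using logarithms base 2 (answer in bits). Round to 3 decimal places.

2.158 bits

H(Z) = −Σ p·log₂ p.
  −(0.116)·log₂(0.116) = 0.3605
  −(0.227)·log₂(0.227) = 0.4856
  −(0.073)·log₂(0.073) = 0.2756
  −(0.278)·log₂(0.278) = 0.5134
  −(0.306)·log₂(0.306) = 0.5228
Sum: 0.3605 + 0.4856 + 0.2756 + 0.5134 + 0.5228 = 2.158 bits.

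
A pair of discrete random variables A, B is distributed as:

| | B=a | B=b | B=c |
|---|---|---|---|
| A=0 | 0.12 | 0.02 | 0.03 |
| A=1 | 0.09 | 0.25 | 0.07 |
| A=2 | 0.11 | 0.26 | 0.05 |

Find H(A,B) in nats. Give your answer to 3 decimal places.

H(A,B) = −Σ p(x,y)·ln p(x,y) over all 9 cells.
  cell (0,a): −0.12·ln0.12 = 0.2544
  cell (0,b): −0.02·ln0.02 = 0.0782
  cell (0,c): −0.03·ln0.03 = 0.1052
  cell (1,a): −0.09·ln0.09 = 0.2167
  cell (1,b): −0.25·ln0.25 = 0.3466
  cell (1,c): −0.07·ln0.07 = 0.1861
  cell (2,a): −0.11·ln0.11 = 0.2428
  cell (2,b): −0.26·ln0.26 = 0.3502
  cell (2,c): −0.05·ln0.05 = 0.1498
Sum = 1.930 nats.

1.930 nats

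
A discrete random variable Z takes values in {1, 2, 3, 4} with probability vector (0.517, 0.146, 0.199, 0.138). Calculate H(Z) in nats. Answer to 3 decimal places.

1.217 nats

H(Z) = −Σ p·ln p.
  −(0.517)·ln(0.517) = 0.3411
  −(0.146)·ln(0.146) = 0.2809
  −(0.199)·ln(0.199) = 0.3213
  −(0.138)·ln(0.138) = 0.2733
Sum: 0.3411 + 0.2809 + 0.3213 + 0.2733 = 1.217 nats.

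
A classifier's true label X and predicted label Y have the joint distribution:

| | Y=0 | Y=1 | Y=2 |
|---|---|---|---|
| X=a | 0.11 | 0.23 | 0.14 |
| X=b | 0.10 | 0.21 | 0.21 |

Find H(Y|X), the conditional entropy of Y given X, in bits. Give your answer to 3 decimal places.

Marginals: p(X) = (0.4800, 0.5200), p(Y) = (0.2100, 0.4400, 0.3500).
H(Y|X) = Σ p(X) · H(Y|X=·).
  X=a: p=0.4800, H(Y|X=a) = 1.5142
  X=b: p=0.5200, H(Y|X=b) = 1.5140
Weighted sum = 1.514 bits.

1.514 bits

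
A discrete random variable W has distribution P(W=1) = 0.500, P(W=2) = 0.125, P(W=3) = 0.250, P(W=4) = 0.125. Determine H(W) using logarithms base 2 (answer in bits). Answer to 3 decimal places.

H(W) = −Σ p·log₂ p.
  −(0.500)·log₂(0.500) = 0.5000
  −(0.125)·log₂(0.125) = 0.3750
  −(0.250)·log₂(0.250) = 0.5000
  −(0.125)·log₂(0.125) = 0.3750
Sum: 0.5000 + 0.3750 + 0.5000 + 0.3750 = 1.750 bits.

1.750 bits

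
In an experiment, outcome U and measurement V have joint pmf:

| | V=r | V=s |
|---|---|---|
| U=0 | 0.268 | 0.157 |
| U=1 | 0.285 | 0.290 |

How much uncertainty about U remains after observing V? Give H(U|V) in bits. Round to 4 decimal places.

Marginals: p(U) = (0.4250, 0.5750), p(V) = (0.5530, 0.4470).
H(U|V) = Σ p(V) · H(U|V=·).
  V=r: p=0.5530, H(U|V=r) = 0.9993
  V=s: p=0.4470, H(U|V=s) = 0.9352
Weighted sum = 0.9706 bits.

0.9706 bits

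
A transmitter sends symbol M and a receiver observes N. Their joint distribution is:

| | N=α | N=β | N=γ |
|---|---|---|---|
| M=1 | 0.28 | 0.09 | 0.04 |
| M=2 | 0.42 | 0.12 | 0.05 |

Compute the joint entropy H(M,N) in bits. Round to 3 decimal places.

H(M,N) = −Σ p(x,y)·log₂ p(x,y) over all 6 cells.
  cell (1,α): −0.28·log₂0.28 = 0.5142
  cell (1,β): −0.09·log₂0.09 = 0.3127
  cell (1,γ): −0.04·log₂0.04 = 0.1858
  cell (2,α): −0.42·log₂0.42 = 0.5256
  cell (2,β): −0.12·log₂0.12 = 0.3671
  cell (2,γ): −0.05·log₂0.05 = 0.2161
Sum = 2.121 bits.

2.121 bits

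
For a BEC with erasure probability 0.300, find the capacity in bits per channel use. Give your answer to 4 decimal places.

Binary erasure channel: capacity C = 1 − ε.
C = 1 − 0.300 = 0.7000 bits per channel use.

0.7000 bits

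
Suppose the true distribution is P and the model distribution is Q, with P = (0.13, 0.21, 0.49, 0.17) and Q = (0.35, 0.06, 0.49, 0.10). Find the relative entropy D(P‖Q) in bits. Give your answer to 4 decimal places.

0.3239 bits

D(P‖Q) = Σ p·log₂(p/q).
  0.13·log₂(0.13/0.35) = -0.18575
  0.21·log₂(0.21/0.06) = 0.37954
  0.49·log₂(0.49/0.49) = 0.00000
  0.17·log₂(0.17/0.10) = 0.13014
D(P‖Q) = 0.3239 bits.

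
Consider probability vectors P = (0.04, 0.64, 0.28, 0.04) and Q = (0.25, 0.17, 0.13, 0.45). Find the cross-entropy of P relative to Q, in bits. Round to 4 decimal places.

2.5863 bits

H(P,Q) = −Σ p·log₂ q.
  −0.04·log₂(0.25) = 0.08000
  −0.64·log₂(0.17) = 1.63609
  −0.28·log₂(0.13) = 0.82416
  −0.04·log₂(0.45) = 0.04608
H(P,Q) = 2.5863 bits.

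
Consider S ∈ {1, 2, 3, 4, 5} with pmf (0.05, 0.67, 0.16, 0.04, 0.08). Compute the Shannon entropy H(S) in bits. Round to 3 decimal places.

1.503 bits

H(S) = −Σ p·log₂ p.
  −(0.05)·log₂(0.05) = 0.2161
  −(0.67)·log₂(0.67) = 0.3871
  −(0.16)·log₂(0.16) = 0.4230
  −(0.04)·log₂(0.04) = 0.1858
  −(0.08)·log₂(0.08) = 0.2915
Sum: 0.2161 + 0.3871 + 0.4230 + 0.1858 + 0.2915 = 1.503 bits.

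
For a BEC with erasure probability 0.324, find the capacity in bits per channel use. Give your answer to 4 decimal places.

Binary erasure channel: capacity C = 1 − ε.
C = 1 − 0.324 = 0.6760 bits per channel use.

0.6760 bits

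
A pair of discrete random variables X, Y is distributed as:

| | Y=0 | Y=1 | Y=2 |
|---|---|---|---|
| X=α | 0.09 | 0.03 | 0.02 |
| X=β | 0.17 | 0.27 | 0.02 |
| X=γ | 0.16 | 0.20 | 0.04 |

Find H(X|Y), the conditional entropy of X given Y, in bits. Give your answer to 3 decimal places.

1.391 bits

Marginals: p(X) = (0.1400, 0.4600, 0.4000), p(Y) = (0.4200, 0.5000, 0.0800).
H(X|Y) = Σ p(Y) · H(X|Y=·).
  Y=0: p=0.4200, H(X|Y=0) = 1.5348
  Y=1: p=0.5000, H(X|Y=1) = 1.2523
  Y=2: p=0.0800, H(X|Y=2) = 1.5000
Weighted sum = 1.391 bits.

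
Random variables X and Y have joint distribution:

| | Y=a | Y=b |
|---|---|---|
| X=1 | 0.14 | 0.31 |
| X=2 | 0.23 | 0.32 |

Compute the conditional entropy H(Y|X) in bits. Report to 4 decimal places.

Chain rule: H(Y|X) = H(X,Y) − H(X).
Marginals: p(X) = (0.4500, 0.5500), p(Y) = (0.3700, 0.6300).
H(X,Y) = 1.9346 bits; H(X) = 0.9928 bits.
H(Y|X) = 1.9346 − 0.9928 = 0.9418 bits.

0.9418 bits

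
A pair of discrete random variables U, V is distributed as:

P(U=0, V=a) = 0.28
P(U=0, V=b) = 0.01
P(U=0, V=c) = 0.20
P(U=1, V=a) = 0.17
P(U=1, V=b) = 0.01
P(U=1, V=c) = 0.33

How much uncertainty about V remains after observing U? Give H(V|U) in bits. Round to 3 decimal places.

1.074 bits

Chain rule: H(V|U) = H(U,V) − H(U).
Marginals: p(U) = (0.4900, 0.5100), p(V) = (0.4500, 0.0200, 0.5300).
H(U,V) = 2.0739 bits; H(U) = 0.9997 bits.
H(V|U) = 2.0739 − 0.9997 = 1.074 bits.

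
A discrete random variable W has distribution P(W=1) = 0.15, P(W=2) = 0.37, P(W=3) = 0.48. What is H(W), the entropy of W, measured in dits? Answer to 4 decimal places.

0.4364 dits

H(W) = −Σ p·log₁₀ p.
  −(0.15)·log₁₀(0.15) = 0.12359
  −(0.37)·log₁₀(0.37) = 0.15977
  −(0.48)·log₁₀(0.48) = 0.15300
Sum: 0.12359 + 0.15977 + 0.15300 = 0.4364 dits.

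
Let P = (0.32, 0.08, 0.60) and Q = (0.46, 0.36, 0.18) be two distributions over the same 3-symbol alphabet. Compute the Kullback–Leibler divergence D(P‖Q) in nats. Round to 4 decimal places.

D(P‖Q) = Σ p·ln(p/q).
  0.32·ln(0.32/0.46) = -0.11613
  0.08·ln(0.08/0.36) = -0.12033
  0.60·ln(0.60/0.18) = 0.72238
D(P‖Q) = 0.4859 nats.

0.4859 nats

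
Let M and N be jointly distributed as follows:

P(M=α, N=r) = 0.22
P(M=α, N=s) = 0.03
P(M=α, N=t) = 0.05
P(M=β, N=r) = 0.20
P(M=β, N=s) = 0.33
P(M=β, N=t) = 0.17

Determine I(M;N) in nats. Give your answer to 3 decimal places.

Marginals: p(M) = (0.3000, 0.7000), p(N) = (0.4200, 0.3600, 0.2200).
I(M;N) = Σ p(x,y)·ln[p(x,y)/(p(x)p(y))].
  (α,r): 0.22·ln(1.7460) = 0.1226
  (α,s): 0.03·ln(0.2778) = -0.0384
  (α,t): 0.05·ln(0.7576) = -0.0139
  (β,r): 0.20·ln(0.6803) = -0.0771
  (β,s): 0.33·ln(1.3095) = 0.0890
  (β,t): 0.17·ln(1.1039) = 0.0168
Sum = 0.099 nats.

0.099 nats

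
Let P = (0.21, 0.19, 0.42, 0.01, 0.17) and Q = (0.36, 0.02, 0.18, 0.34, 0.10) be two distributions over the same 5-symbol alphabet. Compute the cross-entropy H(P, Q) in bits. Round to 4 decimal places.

H(P,Q) = −Σ p·log₂ q.
  −0.21·log₂(0.36) = 0.30953
  −0.19·log₂(0.02) = 1.07233
  −0.42·log₂(0.18) = 1.03905
  −0.01·log₂(0.34) = 0.01556
  −0.17·log₂(0.10) = 0.56473
H(P,Q) = 3.0012 bits.

3.0012 bits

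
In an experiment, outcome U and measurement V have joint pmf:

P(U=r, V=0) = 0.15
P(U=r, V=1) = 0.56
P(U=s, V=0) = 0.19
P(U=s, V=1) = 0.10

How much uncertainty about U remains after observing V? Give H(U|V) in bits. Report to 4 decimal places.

Marginals: p(U) = (0.7100, 0.2900), p(V) = (0.3400, 0.6600).
H(U|V) = Σ p(V) · H(U|V=·).
  V=0: p=0.3400, H(U|V=0) = 0.9900
  V=1: p=0.6600, H(U|V=1) = 0.6136
Weighted sum = 0.7416 bits.

0.7416 bits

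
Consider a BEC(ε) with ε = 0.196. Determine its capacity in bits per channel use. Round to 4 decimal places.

0.8040 bits

Binary erasure channel: capacity C = 1 − ε.
C = 1 − 0.196 = 0.8040 bits per channel use.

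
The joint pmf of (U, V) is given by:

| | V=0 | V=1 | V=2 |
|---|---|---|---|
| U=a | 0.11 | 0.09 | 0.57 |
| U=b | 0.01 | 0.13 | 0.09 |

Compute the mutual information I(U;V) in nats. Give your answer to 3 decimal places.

0.093 nats

Marginals: p(U) = (0.7700, 0.2300), p(V) = (0.1200, 0.2200, 0.6600).
I(U;V) = Σ p(x,y)·ln[p(x,y)/(p(x)p(y))].
  (a,0): 0.11·ln(1.1905) = 0.0192
  (a,1): 0.09·ln(0.5313) = -0.0569
  (a,2): 0.57·ln(1.1216) = 0.0654
  (b,0): 0.01·ln(0.3623) = -0.0102
  (b,1): 0.13·ln(2.5692) = 0.1227
  (b,2): 0.09·ln(0.5929) = -0.0470
Sum = 0.093 nats.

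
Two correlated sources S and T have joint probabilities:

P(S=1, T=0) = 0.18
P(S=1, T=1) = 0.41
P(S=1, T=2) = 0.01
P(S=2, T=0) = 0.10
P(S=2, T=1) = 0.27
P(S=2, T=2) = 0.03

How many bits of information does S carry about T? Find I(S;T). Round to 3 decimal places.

0.016 bits

Marginals: p(S) = (0.6000, 0.4000), p(T) = (0.2800, 0.6800, 0.0400).
I(S;T) = Σ p(x,y)·log₂[p(x,y)/(p(x)p(y))].
  (1,0): 0.18·log₂(1.0714) = 0.0179
  (1,1): 0.41·log₂(1.0049) = 0.0029
  (1,2): 0.01·log₂(0.4167) = -0.0126
  (2,0): 0.10·log₂(0.8929) = -0.0163
  (2,1): 0.27·log₂(0.9926) = -0.0029
  (2,2): 0.03·log₂(1.8750) = 0.0272
Sum = 0.016 bits.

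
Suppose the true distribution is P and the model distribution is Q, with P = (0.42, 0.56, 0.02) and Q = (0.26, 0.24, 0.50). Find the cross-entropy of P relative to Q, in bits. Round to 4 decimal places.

1.9892 bits

H(P,Q) = −Σ p·log₂ q.
  −0.42·log₂(0.26) = 0.81623
  −0.56·log₂(0.24) = 1.15298
  −0.02·log₂(0.50) = 0.02000
H(P,Q) = 1.9892 bits.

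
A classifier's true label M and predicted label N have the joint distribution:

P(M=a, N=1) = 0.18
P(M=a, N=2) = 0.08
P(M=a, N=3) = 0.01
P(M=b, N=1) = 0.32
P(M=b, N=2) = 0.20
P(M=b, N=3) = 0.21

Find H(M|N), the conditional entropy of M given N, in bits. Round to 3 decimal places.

Marginals: p(M) = (0.2700, 0.7300), p(N) = (0.5000, 0.2800, 0.2200).
H(M|N) = Σ p(N) · H(M|N=·).
  N=1: p=0.5000, H(M|N=1) = 0.9427
  N=2: p=0.2800, H(M|N=2) = 0.8631
  N=3: p=0.2200, H(M|N=3) = 0.2668
Weighted sum = 0.772 bits.

0.772 bits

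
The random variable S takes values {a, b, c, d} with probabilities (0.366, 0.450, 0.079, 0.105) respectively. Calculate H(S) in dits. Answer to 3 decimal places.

0.506 dits

H(S) = −Σ p·log₁₀ p.
  −(0.366)·log₁₀(0.366) = 0.1598
  −(0.450)·log₁₀(0.450) = 0.1561
  −(0.079)·log₁₀(0.079) = 0.0871
  −(0.105)·log₁₀(0.105) = 0.1028
Sum: 0.1598 + 0.1561 + 0.0871 + 0.1028 = 0.506 dits.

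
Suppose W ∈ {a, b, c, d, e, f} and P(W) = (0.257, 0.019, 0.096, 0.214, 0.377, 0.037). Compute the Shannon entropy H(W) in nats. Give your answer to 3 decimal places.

1.469 nats

H(W) = −Σ p·ln p.
  −(0.257)·ln(0.257) = 0.3492
  −(0.019)·ln(0.019) = 0.0753
  −(0.096)·ln(0.096) = 0.2250
  −(0.214)·ln(0.214) = 0.3299
  −(0.377)·ln(0.377) = 0.3678
  −(0.037)·ln(0.037) = 0.1220
Sum: 0.3492 + 0.0753 + 0.2250 + 0.3299 + 0.3678 + 0.1220 = 1.469 nats.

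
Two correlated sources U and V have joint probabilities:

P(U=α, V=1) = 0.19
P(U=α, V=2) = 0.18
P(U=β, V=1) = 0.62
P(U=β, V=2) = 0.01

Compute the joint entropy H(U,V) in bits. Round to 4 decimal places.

1.3946 bits

H(U,V) = −Σ p(x,y)·log₂ p(x,y) over all 4 cells.
  cell (α,1): −0.19·log₂0.19 = 0.45523
  cell (α,2): −0.18·log₂0.18 = 0.44531
  cell (β,1): −0.62·log₂0.62 = 0.42759
  cell (β,2): −0.01·log₂0.01 = 0.06644
Sum = 1.3946 bits.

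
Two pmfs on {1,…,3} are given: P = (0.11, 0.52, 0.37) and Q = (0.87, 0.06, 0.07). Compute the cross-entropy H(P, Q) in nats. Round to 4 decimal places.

2.4622 nats

H(P,Q) = −Σ p·ln q.
  −0.11·ln(0.87) = 0.01532
  −0.52·ln(0.06) = 1.46297
  −0.37·ln(0.07) = 0.98393
H(P,Q) = 2.4622 nats.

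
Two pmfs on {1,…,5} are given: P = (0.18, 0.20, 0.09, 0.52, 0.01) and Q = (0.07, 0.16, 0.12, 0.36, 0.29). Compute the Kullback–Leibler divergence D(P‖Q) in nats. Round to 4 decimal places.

0.3463 nats

D(P‖Q) = Σ p·ln(p/q).
  0.18·ln(0.18/0.07) = 0.17000
  0.20·ln(0.20/0.16) = 0.04463
  0.09·ln(0.09/0.12) = -0.02589
  0.52·ln(0.52/0.36) = 0.19122
  0.01·ln(0.01/0.29) = -0.03367
D(P‖Q) = 0.3463 nats.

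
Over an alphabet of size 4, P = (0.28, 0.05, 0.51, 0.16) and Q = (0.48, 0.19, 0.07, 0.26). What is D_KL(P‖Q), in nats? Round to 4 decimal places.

0.7175 nats

D(P‖Q) = Σ p·ln(p/q).
  0.28·ln(0.28/0.48) = -0.15092
  0.05·ln(0.05/0.19) = -0.06675
  0.51·ln(0.51/0.07) = 1.01282
  0.16·ln(0.16/0.26) = -0.07768
D(P‖Q) = 0.7175 nats.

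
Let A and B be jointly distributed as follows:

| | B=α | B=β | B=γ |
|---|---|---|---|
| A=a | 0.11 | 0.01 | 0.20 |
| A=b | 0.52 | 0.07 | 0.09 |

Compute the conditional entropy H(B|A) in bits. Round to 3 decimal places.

Chain rule: H(B|A) = H(A,B) − H(A).
Marginals: p(A) = (0.3200, 0.6800), p(B) = (0.6300, 0.0800, 0.2900).
H(A,B) = 1.9529 bits; H(A) = 0.9044 bits.
H(B|A) = 1.9529 − 0.9044 = 1.049 bits.

1.049 bits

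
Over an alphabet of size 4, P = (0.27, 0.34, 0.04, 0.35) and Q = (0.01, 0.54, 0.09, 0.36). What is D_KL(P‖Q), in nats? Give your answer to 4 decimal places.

0.6903 nats

D(P‖Q) = Σ p·ln(p/q).
  0.27·ln(0.27/0.01) = 0.88988
  0.34·ln(0.34/0.54) = -0.15729
  0.04·ln(0.04/0.09) = -0.03244
  0.35·ln(0.35/0.36) = -0.00986
D(P‖Q) = 0.6903 nats.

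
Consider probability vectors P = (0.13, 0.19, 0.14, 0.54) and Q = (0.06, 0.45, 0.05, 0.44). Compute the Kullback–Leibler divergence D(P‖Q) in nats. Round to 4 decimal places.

0.1914 nats

D(P‖Q) = Σ p·ln(p/q).
  0.13·ln(0.13/0.06) = 0.10051
  0.19·ln(0.19/0.45) = -0.16382
  0.14·ln(0.14/0.05) = 0.14415
  0.54·ln(0.54/0.44) = 0.11059
D(P‖Q) = 0.1914 nats.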